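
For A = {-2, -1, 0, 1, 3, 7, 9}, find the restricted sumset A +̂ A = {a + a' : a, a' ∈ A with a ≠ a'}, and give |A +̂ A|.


Restricted sumset: A +̂ A = {a + a' : a ∈ A, a' ∈ A, a ≠ a'}.
Equivalently, take A + A and drop any sum 2a that is achievable ONLY as a + a for a ∈ A (i.e. sums representable only with equal summands).
Enumerate pairs (a, a') with a < a' (symmetric, so each unordered pair gives one sum; this covers all a ≠ a'):
  -2 + -1 = -3
  -2 + 0 = -2
  -2 + 1 = -1
  -2 + 3 = 1
  -2 + 7 = 5
  -2 + 9 = 7
  -1 + 0 = -1
  -1 + 1 = 0
  -1 + 3 = 2
  -1 + 7 = 6
  -1 + 9 = 8
  0 + 1 = 1
  0 + 3 = 3
  0 + 7 = 7
  0 + 9 = 9
  1 + 3 = 4
  1 + 7 = 8
  1 + 9 = 10
  3 + 7 = 10
  3 + 9 = 12
  7 + 9 = 16
Collected distinct sums: {-3, -2, -1, 0, 1, 2, 3, 4, 5, 6, 7, 8, 9, 10, 12, 16}
|A +̂ A| = 16
(Reference bound: |A +̂ A| ≥ 2|A| - 3 for |A| ≥ 2, with |A| = 7 giving ≥ 11.)

|A +̂ A| = 16


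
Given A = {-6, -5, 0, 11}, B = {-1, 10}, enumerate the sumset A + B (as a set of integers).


A + B = {a + b : a ∈ A, b ∈ B}.
Enumerate all |A|·|B| = 4·2 = 8 pairs (a, b) and collect distinct sums.
a = -6: -6+-1=-7, -6+10=4
a = -5: -5+-1=-6, -5+10=5
a = 0: 0+-1=-1, 0+10=10
a = 11: 11+-1=10, 11+10=21
Collecting distinct sums: A + B = {-7, -6, -1, 4, 5, 10, 21}
|A + B| = 7

A + B = {-7, -6, -1, 4, 5, 10, 21}


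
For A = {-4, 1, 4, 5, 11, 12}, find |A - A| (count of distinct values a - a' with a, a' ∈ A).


A - A = {a - a' : a, a' ∈ A}; |A| = 6.
Bounds: 2|A|-1 ≤ |A - A| ≤ |A|² - |A| + 1, i.e. 11 ≤ |A - A| ≤ 31.
Note: 0 ∈ A - A always (from a - a). The set is symmetric: if d ∈ A - A then -d ∈ A - A.
Enumerate nonzero differences d = a - a' with a > a' (then include -d):
Positive differences: {1, 3, 4, 5, 6, 7, 8, 9, 10, 11, 15, 16}
Full difference set: {0} ∪ (positive diffs) ∪ (negative diffs).
|A - A| = 1 + 2·12 = 25 (matches direct enumeration: 25).

|A - A| = 25


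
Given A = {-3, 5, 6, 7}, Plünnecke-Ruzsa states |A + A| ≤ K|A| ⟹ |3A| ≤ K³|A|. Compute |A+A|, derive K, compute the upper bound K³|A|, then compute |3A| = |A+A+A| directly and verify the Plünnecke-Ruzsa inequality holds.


|A| = 4.
Step 1: Compute A + A by enumerating all 16 pairs.
A + A = {-6, 2, 3, 4, 10, 11, 12, 13, 14}, so |A + A| = 9.
Step 2: Doubling constant K = |A + A|/|A| = 9/4 = 9/4 ≈ 2.2500.
Step 3: Plünnecke-Ruzsa gives |3A| ≤ K³·|A| = (2.2500)³ · 4 ≈ 45.5625.
Step 4: Compute 3A = A + A + A directly by enumerating all triples (a,b,c) ∈ A³; |3A| = 16.
Step 5: Check 16 ≤ 45.5625? Yes ✓.

K = 9/4, Plünnecke-Ruzsa bound K³|A| ≈ 45.5625, |3A| = 16, inequality holds.


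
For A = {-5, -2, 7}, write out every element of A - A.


A - A = {a - a' : a, a' ∈ A}.
Compute a - a' for each ordered pair (a, a'):
a = -5: -5--5=0, -5--2=-3, -5-7=-12
a = -2: -2--5=3, -2--2=0, -2-7=-9
a = 7: 7--5=12, 7--2=9, 7-7=0
Collecting distinct values (and noting 0 appears from a-a):
A - A = {-12, -9, -3, 0, 3, 9, 12}
|A - A| = 7

A - A = {-12, -9, -3, 0, 3, 9, 12}


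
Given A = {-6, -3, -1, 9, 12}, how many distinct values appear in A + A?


A + A = {a + a' : a, a' ∈ A}; |A| = 5.
General bounds: 2|A| - 1 ≤ |A + A| ≤ |A|(|A|+1)/2, i.e. 9 ≤ |A + A| ≤ 15.
Lower bound 2|A|-1 is attained iff A is an arithmetic progression.
Enumerate sums a + a' for a ≤ a' (symmetric, so this suffices):
a = -6: -6+-6=-12, -6+-3=-9, -6+-1=-7, -6+9=3, -6+12=6
a = -3: -3+-3=-6, -3+-1=-4, -3+9=6, -3+12=9
a = -1: -1+-1=-2, -1+9=8, -1+12=11
a = 9: 9+9=18, 9+12=21
a = 12: 12+12=24
Distinct sums: {-12, -9, -7, -6, -4, -2, 3, 6, 8, 9, 11, 18, 21, 24}
|A + A| = 14

|A + A| = 14


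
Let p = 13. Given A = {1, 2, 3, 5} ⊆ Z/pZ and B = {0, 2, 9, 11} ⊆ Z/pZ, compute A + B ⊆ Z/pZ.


Work in Z/13Z: reduce every sum a + b modulo 13.
Enumerate all 16 pairs:
a = 1: 1+0=1, 1+2=3, 1+9=10, 1+11=12
a = 2: 2+0=2, 2+2=4, 2+9=11, 2+11=0
a = 3: 3+0=3, 3+2=5, 3+9=12, 3+11=1
a = 5: 5+0=5, 5+2=7, 5+9=1, 5+11=3
Distinct residues collected: {0, 1, 2, 3, 4, 5, 7, 10, 11, 12}
|A + B| = 10 (out of 13 total residues).

A + B = {0, 1, 2, 3, 4, 5, 7, 10, 11, 12}


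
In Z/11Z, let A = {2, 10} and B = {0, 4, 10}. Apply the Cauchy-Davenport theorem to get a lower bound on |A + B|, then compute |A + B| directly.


Cauchy-Davenport: |A + B| ≥ min(p, |A| + |B| - 1) for A, B nonempty in Z/pZ.
|A| = 2, |B| = 3, p = 11.
CD lower bound = min(11, 2 + 3 - 1) = min(11, 4) = 4.
Compute A + B mod 11 directly:
a = 2: 2+0=2, 2+4=6, 2+10=1
a = 10: 10+0=10, 10+4=3, 10+10=9
A + B = {1, 2, 3, 6, 9, 10}, so |A + B| = 6.
Verify: 6 ≥ 4? Yes ✓.

CD lower bound = 4, actual |A + B| = 6.


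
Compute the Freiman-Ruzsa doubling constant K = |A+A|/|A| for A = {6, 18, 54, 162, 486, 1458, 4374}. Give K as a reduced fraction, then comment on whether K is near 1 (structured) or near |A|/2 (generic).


|A| = 7.
Compute A + A by enumerating all 49 pairs.
A + A = {12, 24, 36, 60, 72, 108, 168, 180, 216, 324, 492, 504, 540, 648, 972, 1464, 1476, 1512, 1620, 1944, 2916, 4380, 4392, 4428, 4536, 4860, 5832, 8748}, so |A + A| = 28.
K = |A + A| / |A| = 28/7 = 4/1 ≈ 4.0000.
Reference: AP of size 7 gives K = 13/7 ≈ 1.8571; a fully generic set of size 7 gives K ≈ 4.0000.

|A| = 7, |A + A| = 28, K = 28/7 = 4/1.


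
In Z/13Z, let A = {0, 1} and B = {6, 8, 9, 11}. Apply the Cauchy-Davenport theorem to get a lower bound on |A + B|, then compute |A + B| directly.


Cauchy-Davenport: |A + B| ≥ min(p, |A| + |B| - 1) for A, B nonempty in Z/pZ.
|A| = 2, |B| = 4, p = 13.
CD lower bound = min(13, 2 + 4 - 1) = min(13, 5) = 5.
Compute A + B mod 13 directly:
a = 0: 0+6=6, 0+8=8, 0+9=9, 0+11=11
a = 1: 1+6=7, 1+8=9, 1+9=10, 1+11=12
A + B = {6, 7, 8, 9, 10, 11, 12}, so |A + B| = 7.
Verify: 7 ≥ 5? Yes ✓.

CD lower bound = 5, actual |A + B| = 7.


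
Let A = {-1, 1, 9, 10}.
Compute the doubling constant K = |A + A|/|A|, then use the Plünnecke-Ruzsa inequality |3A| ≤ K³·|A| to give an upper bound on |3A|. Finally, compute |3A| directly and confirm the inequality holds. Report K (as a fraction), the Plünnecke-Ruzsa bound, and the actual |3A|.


|A| = 4.
Step 1: Compute A + A by enumerating all 16 pairs.
A + A = {-2, 0, 2, 8, 9, 10, 11, 18, 19, 20}, so |A + A| = 10.
Step 2: Doubling constant K = |A + A|/|A| = 10/4 = 10/4 ≈ 2.5000.
Step 3: Plünnecke-Ruzsa gives |3A| ≤ K³·|A| = (2.5000)³ · 4 ≈ 62.5000.
Step 4: Compute 3A = A + A + A directly by enumerating all triples (a,b,c) ∈ A³; |3A| = 19.
Step 5: Check 19 ≤ 62.5000? Yes ✓.

K = 10/4, Plünnecke-Ruzsa bound K³|A| ≈ 62.5000, |3A| = 19, inequality holds.


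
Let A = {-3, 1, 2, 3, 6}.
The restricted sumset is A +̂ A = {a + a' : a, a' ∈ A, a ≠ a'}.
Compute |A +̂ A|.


Restricted sumset: A +̂ A = {a + a' : a ∈ A, a' ∈ A, a ≠ a'}.
Equivalently, take A + A and drop any sum 2a that is achievable ONLY as a + a for a ∈ A (i.e. sums representable only with equal summands).
Enumerate pairs (a, a') with a < a' (symmetric, so each unordered pair gives one sum; this covers all a ≠ a'):
  -3 + 1 = -2
  -3 + 2 = -1
  -3 + 3 = 0
  -3 + 6 = 3
  1 + 2 = 3
  1 + 3 = 4
  1 + 6 = 7
  2 + 3 = 5
  2 + 6 = 8
  3 + 6 = 9
Collected distinct sums: {-2, -1, 0, 3, 4, 5, 7, 8, 9}
|A +̂ A| = 9
(Reference bound: |A +̂ A| ≥ 2|A| - 3 for |A| ≥ 2, with |A| = 5 giving ≥ 7.)

|A +̂ A| = 9


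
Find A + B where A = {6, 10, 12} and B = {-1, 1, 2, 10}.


A + B = {a + b : a ∈ A, b ∈ B}.
Enumerate all |A|·|B| = 3·4 = 12 pairs (a, b) and collect distinct sums.
a = 6: 6+-1=5, 6+1=7, 6+2=8, 6+10=16
a = 10: 10+-1=9, 10+1=11, 10+2=12, 10+10=20
a = 12: 12+-1=11, 12+1=13, 12+2=14, 12+10=22
Collecting distinct sums: A + B = {5, 7, 8, 9, 11, 12, 13, 14, 16, 20, 22}
|A + B| = 11

A + B = {5, 7, 8, 9, 11, 12, 13, 14, 16, 20, 22}


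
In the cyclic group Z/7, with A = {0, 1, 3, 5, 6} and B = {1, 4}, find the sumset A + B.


Work in Z/7Z: reduce every sum a + b modulo 7.
Enumerate all 10 pairs:
a = 0: 0+1=1, 0+4=4
a = 1: 1+1=2, 1+4=5
a = 3: 3+1=4, 3+4=0
a = 5: 5+1=6, 5+4=2
a = 6: 6+1=0, 6+4=3
Distinct residues collected: {0, 1, 2, 3, 4, 5, 6}
|A + B| = 7 (out of 7 total residues).

A + B = {0, 1, 2, 3, 4, 5, 6}


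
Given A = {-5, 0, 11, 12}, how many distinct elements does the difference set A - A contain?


A - A = {a - a' : a, a' ∈ A}; |A| = 4.
Bounds: 2|A|-1 ≤ |A - A| ≤ |A|² - |A| + 1, i.e. 7 ≤ |A - A| ≤ 13.
Note: 0 ∈ A - A always (from a - a). The set is symmetric: if d ∈ A - A then -d ∈ A - A.
Enumerate nonzero differences d = a - a' with a > a' (then include -d):
Positive differences: {1, 5, 11, 12, 16, 17}
Full difference set: {0} ∪ (positive diffs) ∪ (negative diffs).
|A - A| = 1 + 2·6 = 13 (matches direct enumeration: 13).

|A - A| = 13


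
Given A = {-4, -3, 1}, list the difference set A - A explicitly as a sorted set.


A - A = {a - a' : a, a' ∈ A}.
Compute a - a' for each ordered pair (a, a'):
a = -4: -4--4=0, -4--3=-1, -4-1=-5
a = -3: -3--4=1, -3--3=0, -3-1=-4
a = 1: 1--4=5, 1--3=4, 1-1=0
Collecting distinct values (and noting 0 appears from a-a):
A - A = {-5, -4, -1, 0, 1, 4, 5}
|A - A| = 7

A - A = {-5, -4, -1, 0, 1, 4, 5}


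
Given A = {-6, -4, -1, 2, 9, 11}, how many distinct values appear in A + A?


A + A = {a + a' : a, a' ∈ A}; |A| = 6.
General bounds: 2|A| - 1 ≤ |A + A| ≤ |A|(|A|+1)/2, i.e. 11 ≤ |A + A| ≤ 21.
Lower bound 2|A|-1 is attained iff A is an arithmetic progression.
Enumerate sums a + a' for a ≤ a' (symmetric, so this suffices):
a = -6: -6+-6=-12, -6+-4=-10, -6+-1=-7, -6+2=-4, -6+9=3, -6+11=5
a = -4: -4+-4=-8, -4+-1=-5, -4+2=-2, -4+9=5, -4+11=7
a = -1: -1+-1=-2, -1+2=1, -1+9=8, -1+11=10
a = 2: 2+2=4, 2+9=11, 2+11=13
a = 9: 9+9=18, 9+11=20
a = 11: 11+11=22
Distinct sums: {-12, -10, -8, -7, -5, -4, -2, 1, 3, 4, 5, 7, 8, 10, 11, 13, 18, 20, 22}
|A + A| = 19

|A + A| = 19


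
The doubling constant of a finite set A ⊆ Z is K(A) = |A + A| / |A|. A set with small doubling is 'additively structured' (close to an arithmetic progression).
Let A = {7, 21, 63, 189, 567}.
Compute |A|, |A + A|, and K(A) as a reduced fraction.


|A| = 5.
Compute A + A by enumerating all 25 pairs.
A + A = {14, 28, 42, 70, 84, 126, 196, 210, 252, 378, 574, 588, 630, 756, 1134}, so |A + A| = 15.
K = |A + A| / |A| = 15/5 = 3/1 ≈ 3.0000.
Reference: AP of size 5 gives K = 9/5 ≈ 1.8000; a fully generic set of size 5 gives K ≈ 3.0000.

|A| = 5, |A + A| = 15, K = 15/5 = 3/1.


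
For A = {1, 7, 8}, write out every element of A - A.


A - A = {a - a' : a, a' ∈ A}.
Compute a - a' for each ordered pair (a, a'):
a = 1: 1-1=0, 1-7=-6, 1-8=-7
a = 7: 7-1=6, 7-7=0, 7-8=-1
a = 8: 8-1=7, 8-7=1, 8-8=0
Collecting distinct values (and noting 0 appears from a-a):
A - A = {-7, -6, -1, 0, 1, 6, 7}
|A - A| = 7

A - A = {-7, -6, -1, 0, 1, 6, 7}


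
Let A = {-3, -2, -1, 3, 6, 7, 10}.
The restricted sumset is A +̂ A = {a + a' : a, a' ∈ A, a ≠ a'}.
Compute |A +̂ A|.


Restricted sumset: A +̂ A = {a + a' : a ∈ A, a' ∈ A, a ≠ a'}.
Equivalently, take A + A and drop any sum 2a that is achievable ONLY as a + a for a ∈ A (i.e. sums representable only with equal summands).
Enumerate pairs (a, a') with a < a' (symmetric, so each unordered pair gives one sum; this covers all a ≠ a'):
  -3 + -2 = -5
  -3 + -1 = -4
  -3 + 3 = 0
  -3 + 6 = 3
  -3 + 7 = 4
  -3 + 10 = 7
  -2 + -1 = -3
  -2 + 3 = 1
  -2 + 6 = 4
  -2 + 7 = 5
  -2 + 10 = 8
  -1 + 3 = 2
  -1 + 6 = 5
  -1 + 7 = 6
  -1 + 10 = 9
  3 + 6 = 9
  3 + 7 = 10
  3 + 10 = 13
  6 + 7 = 13
  6 + 10 = 16
  7 + 10 = 17
Collected distinct sums: {-5, -4, -3, 0, 1, 2, 3, 4, 5, 6, 7, 8, 9, 10, 13, 16, 17}
|A +̂ A| = 17
(Reference bound: |A +̂ A| ≥ 2|A| - 3 for |A| ≥ 2, with |A| = 7 giving ≥ 11.)

|A +̂ A| = 17


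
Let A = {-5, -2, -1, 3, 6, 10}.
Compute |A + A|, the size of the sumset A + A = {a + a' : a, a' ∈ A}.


A + A = {a + a' : a, a' ∈ A}; |A| = 6.
General bounds: 2|A| - 1 ≤ |A + A| ≤ |A|(|A|+1)/2, i.e. 11 ≤ |A + A| ≤ 21.
Lower bound 2|A|-1 is attained iff A is an arithmetic progression.
Enumerate sums a + a' for a ≤ a' (symmetric, so this suffices):
a = -5: -5+-5=-10, -5+-2=-7, -5+-1=-6, -5+3=-2, -5+6=1, -5+10=5
a = -2: -2+-2=-4, -2+-1=-3, -2+3=1, -2+6=4, -2+10=8
a = -1: -1+-1=-2, -1+3=2, -1+6=5, -1+10=9
a = 3: 3+3=6, 3+6=9, 3+10=13
a = 6: 6+6=12, 6+10=16
a = 10: 10+10=20
Distinct sums: {-10, -7, -6, -4, -3, -2, 1, 2, 4, 5, 6, 8, 9, 12, 13, 16, 20}
|A + A| = 17

|A + A| = 17


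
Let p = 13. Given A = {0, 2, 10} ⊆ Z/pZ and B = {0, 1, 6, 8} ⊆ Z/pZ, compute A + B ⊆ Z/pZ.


Work in Z/13Z: reduce every sum a + b modulo 13.
Enumerate all 12 pairs:
a = 0: 0+0=0, 0+1=1, 0+6=6, 0+8=8
a = 2: 2+0=2, 2+1=3, 2+6=8, 2+8=10
a = 10: 10+0=10, 10+1=11, 10+6=3, 10+8=5
Distinct residues collected: {0, 1, 2, 3, 5, 6, 8, 10, 11}
|A + B| = 9 (out of 13 total residues).

A + B = {0, 1, 2, 3, 5, 6, 8, 10, 11}


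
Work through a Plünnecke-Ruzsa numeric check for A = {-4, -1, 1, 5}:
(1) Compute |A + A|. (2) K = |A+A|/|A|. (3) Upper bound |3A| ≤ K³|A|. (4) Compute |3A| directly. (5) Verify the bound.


|A| = 4.
Step 1: Compute A + A by enumerating all 16 pairs.
A + A = {-8, -5, -3, -2, 0, 1, 2, 4, 6, 10}, so |A + A| = 10.
Step 2: Doubling constant K = |A + A|/|A| = 10/4 = 10/4 ≈ 2.5000.
Step 3: Plünnecke-Ruzsa gives |3A| ≤ K³·|A| = (2.5000)³ · 4 ≈ 62.5000.
Step 4: Compute 3A = A + A + A directly by enumerating all triples (a,b,c) ∈ A³; |3A| = 18.
Step 5: Check 18 ≤ 62.5000? Yes ✓.

K = 10/4, Plünnecke-Ruzsa bound K³|A| ≈ 62.5000, |3A| = 18, inequality holds.


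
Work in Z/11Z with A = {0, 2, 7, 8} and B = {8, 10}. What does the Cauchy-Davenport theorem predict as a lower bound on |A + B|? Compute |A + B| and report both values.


Cauchy-Davenport: |A + B| ≥ min(p, |A| + |B| - 1) for A, B nonempty in Z/pZ.
|A| = 4, |B| = 2, p = 11.
CD lower bound = min(11, 4 + 2 - 1) = min(11, 5) = 5.
Compute A + B mod 11 directly:
a = 0: 0+8=8, 0+10=10
a = 2: 2+8=10, 2+10=1
a = 7: 7+8=4, 7+10=6
a = 8: 8+8=5, 8+10=7
A + B = {1, 4, 5, 6, 7, 8, 10}, so |A + B| = 7.
Verify: 7 ≥ 5? Yes ✓.

CD lower bound = 5, actual |A + B| = 7.


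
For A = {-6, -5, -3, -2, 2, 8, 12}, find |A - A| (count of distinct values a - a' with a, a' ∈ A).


A - A = {a - a' : a, a' ∈ A}; |A| = 7.
Bounds: 2|A|-1 ≤ |A - A| ≤ |A|² - |A| + 1, i.e. 13 ≤ |A - A| ≤ 43.
Note: 0 ∈ A - A always (from a - a). The set is symmetric: if d ∈ A - A then -d ∈ A - A.
Enumerate nonzero differences d = a - a' with a > a' (then include -d):
Positive differences: {1, 2, 3, 4, 5, 6, 7, 8, 10, 11, 13, 14, 15, 17, 18}
Full difference set: {0} ∪ (positive diffs) ∪ (negative diffs).
|A - A| = 1 + 2·15 = 31 (matches direct enumeration: 31).

|A - A| = 31


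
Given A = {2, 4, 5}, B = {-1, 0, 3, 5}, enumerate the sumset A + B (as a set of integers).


A + B = {a + b : a ∈ A, b ∈ B}.
Enumerate all |A|·|B| = 3·4 = 12 pairs (a, b) and collect distinct sums.
a = 2: 2+-1=1, 2+0=2, 2+3=5, 2+5=7
a = 4: 4+-1=3, 4+0=4, 4+3=7, 4+5=9
a = 5: 5+-1=4, 5+0=5, 5+3=8, 5+5=10
Collecting distinct sums: A + B = {1, 2, 3, 4, 5, 7, 8, 9, 10}
|A + B| = 9

A + B = {1, 2, 3, 4, 5, 7, 8, 9, 10}


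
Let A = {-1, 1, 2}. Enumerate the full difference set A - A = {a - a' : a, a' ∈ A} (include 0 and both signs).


A - A = {a - a' : a, a' ∈ A}.
Compute a - a' for each ordered pair (a, a'):
a = -1: -1--1=0, -1-1=-2, -1-2=-3
a = 1: 1--1=2, 1-1=0, 1-2=-1
a = 2: 2--1=3, 2-1=1, 2-2=0
Collecting distinct values (and noting 0 appears from a-a):
A - A = {-3, -2, -1, 0, 1, 2, 3}
|A - A| = 7

A - A = {-3, -2, -1, 0, 1, 2, 3}


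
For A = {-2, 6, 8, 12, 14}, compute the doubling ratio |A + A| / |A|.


|A| = 5.
Compute A + A by enumerating all 25 pairs.
A + A = {-4, 4, 6, 10, 12, 14, 16, 18, 20, 22, 24, 26, 28}, so |A + A| = 13.
K = |A + A| / |A| = 13/5 (already in lowest terms) ≈ 2.6000.
Reference: AP of size 5 gives K = 9/5 ≈ 1.8000; a fully generic set of size 5 gives K ≈ 3.0000.

|A| = 5, |A + A| = 13, K = 13/5.


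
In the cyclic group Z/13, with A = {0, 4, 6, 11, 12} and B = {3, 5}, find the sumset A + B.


Work in Z/13Z: reduce every sum a + b modulo 13.
Enumerate all 10 pairs:
a = 0: 0+3=3, 0+5=5
a = 4: 4+3=7, 4+5=9
a = 6: 6+3=9, 6+5=11
a = 11: 11+3=1, 11+5=3
a = 12: 12+3=2, 12+5=4
Distinct residues collected: {1, 2, 3, 4, 5, 7, 9, 11}
|A + B| = 8 (out of 13 total residues).

A + B = {1, 2, 3, 4, 5, 7, 9, 11}


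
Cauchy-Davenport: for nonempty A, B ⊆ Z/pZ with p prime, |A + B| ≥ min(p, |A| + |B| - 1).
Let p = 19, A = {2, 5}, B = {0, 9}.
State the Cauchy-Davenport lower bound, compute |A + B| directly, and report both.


Cauchy-Davenport: |A + B| ≥ min(p, |A| + |B| - 1) for A, B nonempty in Z/pZ.
|A| = 2, |B| = 2, p = 19.
CD lower bound = min(19, 2 + 2 - 1) = min(19, 3) = 3.
Compute A + B mod 19 directly:
a = 2: 2+0=2, 2+9=11
a = 5: 5+0=5, 5+9=14
A + B = {2, 5, 11, 14}, so |A + B| = 4.
Verify: 4 ≥ 3? Yes ✓.

CD lower bound = 3, actual |A + B| = 4.


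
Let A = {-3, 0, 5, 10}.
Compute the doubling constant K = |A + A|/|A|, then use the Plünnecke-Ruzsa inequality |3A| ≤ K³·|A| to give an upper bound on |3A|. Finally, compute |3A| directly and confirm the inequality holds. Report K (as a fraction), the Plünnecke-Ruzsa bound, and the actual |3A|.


|A| = 4.
Step 1: Compute A + A by enumerating all 16 pairs.
A + A = {-6, -3, 0, 2, 5, 7, 10, 15, 20}, so |A + A| = 9.
Step 2: Doubling constant K = |A + A|/|A| = 9/4 = 9/4 ≈ 2.2500.
Step 3: Plünnecke-Ruzsa gives |3A| ≤ K³·|A| = (2.2500)³ · 4 ≈ 45.5625.
Step 4: Compute 3A = A + A + A directly by enumerating all triples (a,b,c) ∈ A³; |3A| = 16.
Step 5: Check 16 ≤ 45.5625? Yes ✓.

K = 9/4, Plünnecke-Ruzsa bound K³|A| ≈ 45.5625, |3A| = 16, inequality holds.


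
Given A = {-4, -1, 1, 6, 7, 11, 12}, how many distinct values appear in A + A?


A + A = {a + a' : a, a' ∈ A}; |A| = 7.
General bounds: 2|A| - 1 ≤ |A + A| ≤ |A|(|A|+1)/2, i.e. 13 ≤ |A + A| ≤ 28.
Lower bound 2|A|-1 is attained iff A is an arithmetic progression.
Enumerate sums a + a' for a ≤ a' (symmetric, so this suffices):
a = -4: -4+-4=-8, -4+-1=-5, -4+1=-3, -4+6=2, -4+7=3, -4+11=7, -4+12=8
a = -1: -1+-1=-2, -1+1=0, -1+6=5, -1+7=6, -1+11=10, -1+12=11
a = 1: 1+1=2, 1+6=7, 1+7=8, 1+11=12, 1+12=13
a = 6: 6+6=12, 6+7=13, 6+11=17, 6+12=18
a = 7: 7+7=14, 7+11=18, 7+12=19
a = 11: 11+11=22, 11+12=23
a = 12: 12+12=24
Distinct sums: {-8, -5, -3, -2, 0, 2, 3, 5, 6, 7, 8, 10, 11, 12, 13, 14, 17, 18, 19, 22, 23, 24}
|A + A| = 22

|A + A| = 22


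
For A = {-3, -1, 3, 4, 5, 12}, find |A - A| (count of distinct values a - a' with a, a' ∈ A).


A - A = {a - a' : a, a' ∈ A}; |A| = 6.
Bounds: 2|A|-1 ≤ |A - A| ≤ |A|² - |A| + 1, i.e. 11 ≤ |A - A| ≤ 31.
Note: 0 ∈ A - A always (from a - a). The set is symmetric: if d ∈ A - A then -d ∈ A - A.
Enumerate nonzero differences d = a - a' with a > a' (then include -d):
Positive differences: {1, 2, 4, 5, 6, 7, 8, 9, 13, 15}
Full difference set: {0} ∪ (positive diffs) ∪ (negative diffs).
|A - A| = 1 + 2·10 = 21 (matches direct enumeration: 21).

|A - A| = 21


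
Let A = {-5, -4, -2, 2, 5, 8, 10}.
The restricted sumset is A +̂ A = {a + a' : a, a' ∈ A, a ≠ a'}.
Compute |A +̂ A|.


Restricted sumset: A +̂ A = {a + a' : a ∈ A, a' ∈ A, a ≠ a'}.
Equivalently, take A + A and drop any sum 2a that is achievable ONLY as a + a for a ∈ A (i.e. sums representable only with equal summands).
Enumerate pairs (a, a') with a < a' (symmetric, so each unordered pair gives one sum; this covers all a ≠ a'):
  -5 + -4 = -9
  -5 + -2 = -7
  -5 + 2 = -3
  -5 + 5 = 0
  -5 + 8 = 3
  -5 + 10 = 5
  -4 + -2 = -6
  -4 + 2 = -2
  -4 + 5 = 1
  -4 + 8 = 4
  -4 + 10 = 6
  -2 + 2 = 0
  -2 + 5 = 3
  -2 + 8 = 6
  -2 + 10 = 8
  2 + 5 = 7
  2 + 8 = 10
  2 + 10 = 12
  5 + 8 = 13
  5 + 10 = 15
  8 + 10 = 18
Collected distinct sums: {-9, -7, -6, -3, -2, 0, 1, 3, 4, 5, 6, 7, 8, 10, 12, 13, 15, 18}
|A +̂ A| = 18
(Reference bound: |A +̂ A| ≥ 2|A| - 3 for |A| ≥ 2, with |A| = 7 giving ≥ 11.)

|A +̂ A| = 18


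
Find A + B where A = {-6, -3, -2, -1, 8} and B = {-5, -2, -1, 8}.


A + B = {a + b : a ∈ A, b ∈ B}.
Enumerate all |A|·|B| = 5·4 = 20 pairs (a, b) and collect distinct sums.
a = -6: -6+-5=-11, -6+-2=-8, -6+-1=-7, -6+8=2
a = -3: -3+-5=-8, -3+-2=-5, -3+-1=-4, -3+8=5
a = -2: -2+-5=-7, -2+-2=-4, -2+-1=-3, -2+8=6
a = -1: -1+-5=-6, -1+-2=-3, -1+-1=-2, -1+8=7
a = 8: 8+-5=3, 8+-2=6, 8+-1=7, 8+8=16
Collecting distinct sums: A + B = {-11, -8, -7, -6, -5, -4, -3, -2, 2, 3, 5, 6, 7, 16}
|A + B| = 14

A + B = {-11, -8, -7, -6, -5, -4, -3, -2, 2, 3, 5, 6, 7, 16}


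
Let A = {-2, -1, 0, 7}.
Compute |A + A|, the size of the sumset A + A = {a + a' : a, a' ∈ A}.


A + A = {a + a' : a, a' ∈ A}; |A| = 4.
General bounds: 2|A| - 1 ≤ |A + A| ≤ |A|(|A|+1)/2, i.e. 7 ≤ |A + A| ≤ 10.
Lower bound 2|A|-1 is attained iff A is an arithmetic progression.
Enumerate sums a + a' for a ≤ a' (symmetric, so this suffices):
a = -2: -2+-2=-4, -2+-1=-3, -2+0=-2, -2+7=5
a = -1: -1+-1=-2, -1+0=-1, -1+7=6
a = 0: 0+0=0, 0+7=7
a = 7: 7+7=14
Distinct sums: {-4, -3, -2, -1, 0, 5, 6, 7, 14}
|A + A| = 9

|A + A| = 9


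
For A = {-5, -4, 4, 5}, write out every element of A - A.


A - A = {a - a' : a, a' ∈ A}.
Compute a - a' for each ordered pair (a, a'):
a = -5: -5--5=0, -5--4=-1, -5-4=-9, -5-5=-10
a = -4: -4--5=1, -4--4=0, -4-4=-8, -4-5=-9
a = 4: 4--5=9, 4--4=8, 4-4=0, 4-5=-1
a = 5: 5--5=10, 5--4=9, 5-4=1, 5-5=0
Collecting distinct values (and noting 0 appears from a-a):
A - A = {-10, -9, -8, -1, 0, 1, 8, 9, 10}
|A - A| = 9

A - A = {-10, -9, -8, -1, 0, 1, 8, 9, 10}


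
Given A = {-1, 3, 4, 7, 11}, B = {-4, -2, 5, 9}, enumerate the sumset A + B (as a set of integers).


A + B = {a + b : a ∈ A, b ∈ B}.
Enumerate all |A|·|B| = 5·4 = 20 pairs (a, b) and collect distinct sums.
a = -1: -1+-4=-5, -1+-2=-3, -1+5=4, -1+9=8
a = 3: 3+-4=-1, 3+-2=1, 3+5=8, 3+9=12
a = 4: 4+-4=0, 4+-2=2, 4+5=9, 4+9=13
a = 7: 7+-4=3, 7+-2=5, 7+5=12, 7+9=16
a = 11: 11+-4=7, 11+-2=9, 11+5=16, 11+9=20
Collecting distinct sums: A + B = {-5, -3, -1, 0, 1, 2, 3, 4, 5, 7, 8, 9, 12, 13, 16, 20}
|A + B| = 16

A + B = {-5, -3, -1, 0, 1, 2, 3, 4, 5, 7, 8, 9, 12, 13, 16, 20}


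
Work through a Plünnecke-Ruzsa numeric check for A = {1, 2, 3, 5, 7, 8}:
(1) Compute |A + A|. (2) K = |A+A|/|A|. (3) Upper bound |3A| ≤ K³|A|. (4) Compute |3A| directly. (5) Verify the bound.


|A| = 6.
Step 1: Compute A + A by enumerating all 36 pairs.
A + A = {2, 3, 4, 5, 6, 7, 8, 9, 10, 11, 12, 13, 14, 15, 16}, so |A + A| = 15.
Step 2: Doubling constant K = |A + A|/|A| = 15/6 = 15/6 ≈ 2.5000.
Step 3: Plünnecke-Ruzsa gives |3A| ≤ K³·|A| = (2.5000)³ · 6 ≈ 93.7500.
Step 4: Compute 3A = A + A + A directly by enumerating all triples (a,b,c) ∈ A³; |3A| = 22.
Step 5: Check 22 ≤ 93.7500? Yes ✓.

K = 15/6, Plünnecke-Ruzsa bound K³|A| ≈ 93.7500, |3A| = 22, inequality holds.


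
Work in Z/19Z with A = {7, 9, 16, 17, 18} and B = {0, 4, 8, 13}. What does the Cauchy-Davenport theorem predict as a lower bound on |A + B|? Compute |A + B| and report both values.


Cauchy-Davenport: |A + B| ≥ min(p, |A| + |B| - 1) for A, B nonempty in Z/pZ.
|A| = 5, |B| = 4, p = 19.
CD lower bound = min(19, 5 + 4 - 1) = min(19, 8) = 8.
Compute A + B mod 19 directly:
a = 7: 7+0=7, 7+4=11, 7+8=15, 7+13=1
a = 9: 9+0=9, 9+4=13, 9+8=17, 9+13=3
a = 16: 16+0=16, 16+4=1, 16+8=5, 16+13=10
a = 17: 17+0=17, 17+4=2, 17+8=6, 17+13=11
a = 18: 18+0=18, 18+4=3, 18+8=7, 18+13=12
A + B = {1, 2, 3, 5, 6, 7, 9, 10, 11, 12, 13, 15, 16, 17, 18}, so |A + B| = 15.
Verify: 15 ≥ 8? Yes ✓.

CD lower bound = 8, actual |A + B| = 15.


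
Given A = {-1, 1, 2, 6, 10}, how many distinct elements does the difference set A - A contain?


A - A = {a - a' : a, a' ∈ A}; |A| = 5.
Bounds: 2|A|-1 ≤ |A - A| ≤ |A|² - |A| + 1, i.e. 9 ≤ |A - A| ≤ 21.
Note: 0 ∈ A - A always (from a - a). The set is symmetric: if d ∈ A - A then -d ∈ A - A.
Enumerate nonzero differences d = a - a' with a > a' (then include -d):
Positive differences: {1, 2, 3, 4, 5, 7, 8, 9, 11}
Full difference set: {0} ∪ (positive diffs) ∪ (negative diffs).
|A - A| = 1 + 2·9 = 19 (matches direct enumeration: 19).

|A - A| = 19


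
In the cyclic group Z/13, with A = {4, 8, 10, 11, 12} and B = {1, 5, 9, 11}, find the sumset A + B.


Work in Z/13Z: reduce every sum a + b modulo 13.
Enumerate all 20 pairs:
a = 4: 4+1=5, 4+5=9, 4+9=0, 4+11=2
a = 8: 8+1=9, 8+5=0, 8+9=4, 8+11=6
a = 10: 10+1=11, 10+5=2, 10+9=6, 10+11=8
a = 11: 11+1=12, 11+5=3, 11+9=7, 11+11=9
a = 12: 12+1=0, 12+5=4, 12+9=8, 12+11=10
Distinct residues collected: {0, 2, 3, 4, 5, 6, 7, 8, 9, 10, 11, 12}
|A + B| = 12 (out of 13 total residues).

A + B = {0, 2, 3, 4, 5, 6, 7, 8, 9, 10, 11, 12}


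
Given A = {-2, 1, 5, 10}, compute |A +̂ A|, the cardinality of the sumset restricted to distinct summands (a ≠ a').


Restricted sumset: A +̂ A = {a + a' : a ∈ A, a' ∈ A, a ≠ a'}.
Equivalently, take A + A and drop any sum 2a that is achievable ONLY as a + a for a ∈ A (i.e. sums representable only with equal summands).
Enumerate pairs (a, a') with a < a' (symmetric, so each unordered pair gives one sum; this covers all a ≠ a'):
  -2 + 1 = -1
  -2 + 5 = 3
  -2 + 10 = 8
  1 + 5 = 6
  1 + 10 = 11
  5 + 10 = 15
Collected distinct sums: {-1, 3, 6, 8, 11, 15}
|A +̂ A| = 6
(Reference bound: |A +̂ A| ≥ 2|A| - 3 for |A| ≥ 2, with |A| = 4 giving ≥ 5.)

|A +̂ A| = 6


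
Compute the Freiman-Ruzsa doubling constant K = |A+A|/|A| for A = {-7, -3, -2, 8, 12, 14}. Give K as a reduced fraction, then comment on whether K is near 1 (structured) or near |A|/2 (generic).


|A| = 6.
Compute A + A by enumerating all 36 pairs.
A + A = {-14, -10, -9, -6, -5, -4, 1, 5, 6, 7, 9, 10, 11, 12, 16, 20, 22, 24, 26, 28}, so |A + A| = 20.
K = |A + A| / |A| = 20/6 = 10/3 ≈ 3.3333.
Reference: AP of size 6 gives K = 11/6 ≈ 1.8333; a fully generic set of size 6 gives K ≈ 3.5000.

|A| = 6, |A + A| = 20, K = 20/6 = 10/3.


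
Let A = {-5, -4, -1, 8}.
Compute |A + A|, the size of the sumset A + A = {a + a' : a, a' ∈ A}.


A + A = {a + a' : a, a' ∈ A}; |A| = 4.
General bounds: 2|A| - 1 ≤ |A + A| ≤ |A|(|A|+1)/2, i.e. 7 ≤ |A + A| ≤ 10.
Lower bound 2|A|-1 is attained iff A is an arithmetic progression.
Enumerate sums a + a' for a ≤ a' (symmetric, so this suffices):
a = -5: -5+-5=-10, -5+-4=-9, -5+-1=-6, -5+8=3
a = -4: -4+-4=-8, -4+-1=-5, -4+8=4
a = -1: -1+-1=-2, -1+8=7
a = 8: 8+8=16
Distinct sums: {-10, -9, -8, -6, -5, -2, 3, 4, 7, 16}
|A + A| = 10

|A + A| = 10


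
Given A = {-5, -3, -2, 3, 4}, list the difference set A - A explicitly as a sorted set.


A - A = {a - a' : a, a' ∈ A}.
Compute a - a' for each ordered pair (a, a'):
a = -5: -5--5=0, -5--3=-2, -5--2=-3, -5-3=-8, -5-4=-9
a = -3: -3--5=2, -3--3=0, -3--2=-1, -3-3=-6, -3-4=-7
a = -2: -2--5=3, -2--3=1, -2--2=0, -2-3=-5, -2-4=-6
a = 3: 3--5=8, 3--3=6, 3--2=5, 3-3=0, 3-4=-1
a = 4: 4--5=9, 4--3=7, 4--2=6, 4-3=1, 4-4=0
Collecting distinct values (and noting 0 appears from a-a):
A - A = {-9, -8, -7, -6, -5, -3, -2, -1, 0, 1, 2, 3, 5, 6, 7, 8, 9}
|A - A| = 17

A - A = {-9, -8, -7, -6, -5, -3, -2, -1, 0, 1, 2, 3, 5, 6, 7, 8, 9}


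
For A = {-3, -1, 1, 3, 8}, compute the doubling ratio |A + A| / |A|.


|A| = 5.
Compute A + A by enumerating all 25 pairs.
A + A = {-6, -4, -2, 0, 2, 4, 5, 6, 7, 9, 11, 16}, so |A + A| = 12.
K = |A + A| / |A| = 12/5 (already in lowest terms) ≈ 2.4000.
Reference: AP of size 5 gives K = 9/5 ≈ 1.8000; a fully generic set of size 5 gives K ≈ 3.0000.

|A| = 5, |A + A| = 12, K = 12/5.


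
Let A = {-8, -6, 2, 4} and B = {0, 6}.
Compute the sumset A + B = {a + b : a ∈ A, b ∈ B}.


A + B = {a + b : a ∈ A, b ∈ B}.
Enumerate all |A|·|B| = 4·2 = 8 pairs (a, b) and collect distinct sums.
a = -8: -8+0=-8, -8+6=-2
a = -6: -6+0=-6, -6+6=0
a = 2: 2+0=2, 2+6=8
a = 4: 4+0=4, 4+6=10
Collecting distinct sums: A + B = {-8, -6, -2, 0, 2, 4, 8, 10}
|A + B| = 8

A + B = {-8, -6, -2, 0, 2, 4, 8, 10}


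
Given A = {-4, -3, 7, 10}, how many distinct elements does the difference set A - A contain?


A - A = {a - a' : a, a' ∈ A}; |A| = 4.
Bounds: 2|A|-1 ≤ |A - A| ≤ |A|² - |A| + 1, i.e. 7 ≤ |A - A| ≤ 13.
Note: 0 ∈ A - A always (from a - a). The set is symmetric: if d ∈ A - A then -d ∈ A - A.
Enumerate nonzero differences d = a - a' with a > a' (then include -d):
Positive differences: {1, 3, 10, 11, 13, 14}
Full difference set: {0} ∪ (positive diffs) ∪ (negative diffs).
|A - A| = 1 + 2·6 = 13 (matches direct enumeration: 13).

|A - A| = 13


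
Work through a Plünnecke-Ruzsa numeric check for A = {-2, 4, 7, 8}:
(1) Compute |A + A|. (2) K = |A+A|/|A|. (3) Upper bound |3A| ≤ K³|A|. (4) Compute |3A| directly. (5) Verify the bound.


|A| = 4.
Step 1: Compute A + A by enumerating all 16 pairs.
A + A = {-4, 2, 5, 6, 8, 11, 12, 14, 15, 16}, so |A + A| = 10.
Step 2: Doubling constant K = |A + A|/|A| = 10/4 = 10/4 ≈ 2.5000.
Step 3: Plünnecke-Ruzsa gives |3A| ≤ K³·|A| = (2.5000)³ · 4 ≈ 62.5000.
Step 4: Compute 3A = A + A + A directly by enumerating all triples (a,b,c) ∈ A³; |3A| = 19.
Step 5: Check 19 ≤ 62.5000? Yes ✓.

K = 10/4, Plünnecke-Ruzsa bound K³|A| ≈ 62.5000, |3A| = 19, inequality holds.


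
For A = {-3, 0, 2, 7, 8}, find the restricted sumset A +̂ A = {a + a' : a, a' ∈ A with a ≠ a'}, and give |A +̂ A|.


Restricted sumset: A +̂ A = {a + a' : a ∈ A, a' ∈ A, a ≠ a'}.
Equivalently, take A + A and drop any sum 2a that is achievable ONLY as a + a for a ∈ A (i.e. sums representable only with equal summands).
Enumerate pairs (a, a') with a < a' (symmetric, so each unordered pair gives one sum; this covers all a ≠ a'):
  -3 + 0 = -3
  -3 + 2 = -1
  -3 + 7 = 4
  -3 + 8 = 5
  0 + 2 = 2
  0 + 7 = 7
  0 + 8 = 8
  2 + 7 = 9
  2 + 8 = 10
  7 + 8 = 15
Collected distinct sums: {-3, -1, 2, 4, 5, 7, 8, 9, 10, 15}
|A +̂ A| = 10
(Reference bound: |A +̂ A| ≥ 2|A| - 3 for |A| ≥ 2, with |A| = 5 giving ≥ 7.)

|A +̂ A| = 10


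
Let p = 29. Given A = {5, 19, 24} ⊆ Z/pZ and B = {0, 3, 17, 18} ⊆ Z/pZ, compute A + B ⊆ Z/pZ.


Work in Z/29Z: reduce every sum a + b modulo 29.
Enumerate all 12 pairs:
a = 5: 5+0=5, 5+3=8, 5+17=22, 5+18=23
a = 19: 19+0=19, 19+3=22, 19+17=7, 19+18=8
a = 24: 24+0=24, 24+3=27, 24+17=12, 24+18=13
Distinct residues collected: {5, 7, 8, 12, 13, 19, 22, 23, 24, 27}
|A + B| = 10 (out of 29 total residues).

A + B = {5, 7, 8, 12, 13, 19, 22, 23, 24, 27}


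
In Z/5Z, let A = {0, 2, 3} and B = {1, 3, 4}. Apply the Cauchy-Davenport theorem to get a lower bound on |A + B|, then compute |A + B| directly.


Cauchy-Davenport: |A + B| ≥ min(p, |A| + |B| - 1) for A, B nonempty in Z/pZ.
|A| = 3, |B| = 3, p = 5.
CD lower bound = min(5, 3 + 3 - 1) = min(5, 5) = 5.
Compute A + B mod 5 directly:
a = 0: 0+1=1, 0+3=3, 0+4=4
a = 2: 2+1=3, 2+3=0, 2+4=1
a = 3: 3+1=4, 3+3=1, 3+4=2
A + B = {0, 1, 2, 3, 4}, so |A + B| = 5.
Verify: 5 ≥ 5? Yes ✓.

CD lower bound = 5, actual |A + B| = 5.


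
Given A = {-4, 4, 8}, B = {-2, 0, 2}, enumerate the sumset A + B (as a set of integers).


A + B = {a + b : a ∈ A, b ∈ B}.
Enumerate all |A|·|B| = 3·3 = 9 pairs (a, b) and collect distinct sums.
a = -4: -4+-2=-6, -4+0=-4, -4+2=-2
a = 4: 4+-2=2, 4+0=4, 4+2=6
a = 8: 8+-2=6, 8+0=8, 8+2=10
Collecting distinct sums: A + B = {-6, -4, -2, 2, 4, 6, 8, 10}
|A + B| = 8

A + B = {-6, -4, -2, 2, 4, 6, 8, 10}


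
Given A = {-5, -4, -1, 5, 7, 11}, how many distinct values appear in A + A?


A + A = {a + a' : a, a' ∈ A}; |A| = 6.
General bounds: 2|A| - 1 ≤ |A + A| ≤ |A|(|A|+1)/2, i.e. 11 ≤ |A + A| ≤ 21.
Lower bound 2|A|-1 is attained iff A is an arithmetic progression.
Enumerate sums a + a' for a ≤ a' (symmetric, so this suffices):
a = -5: -5+-5=-10, -5+-4=-9, -5+-1=-6, -5+5=0, -5+7=2, -5+11=6
a = -4: -4+-4=-8, -4+-1=-5, -4+5=1, -4+7=3, -4+11=7
a = -1: -1+-1=-2, -1+5=4, -1+7=6, -1+11=10
a = 5: 5+5=10, 5+7=12, 5+11=16
a = 7: 7+7=14, 7+11=18
a = 11: 11+11=22
Distinct sums: {-10, -9, -8, -6, -5, -2, 0, 1, 2, 3, 4, 6, 7, 10, 12, 14, 16, 18, 22}
|A + A| = 19

|A + A| = 19


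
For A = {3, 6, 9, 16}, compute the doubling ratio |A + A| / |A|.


|A| = 4.
Compute A + A by enumerating all 16 pairs.
A + A = {6, 9, 12, 15, 18, 19, 22, 25, 32}, so |A + A| = 9.
K = |A + A| / |A| = 9/4 (already in lowest terms) ≈ 2.2500.
Reference: AP of size 4 gives K = 7/4 ≈ 1.7500; a fully generic set of size 4 gives K ≈ 2.5000.

|A| = 4, |A + A| = 9, K = 9/4.


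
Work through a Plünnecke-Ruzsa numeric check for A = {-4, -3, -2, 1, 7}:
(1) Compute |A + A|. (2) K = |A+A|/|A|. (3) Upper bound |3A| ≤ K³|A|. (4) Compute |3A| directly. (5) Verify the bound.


|A| = 5.
Step 1: Compute A + A by enumerating all 25 pairs.
A + A = {-8, -7, -6, -5, -4, -3, -2, -1, 2, 3, 4, 5, 8, 14}, so |A + A| = 14.
Step 2: Doubling constant K = |A + A|/|A| = 14/5 = 14/5 ≈ 2.8000.
Step 3: Plünnecke-Ruzsa gives |3A| ≤ K³·|A| = (2.8000)³ · 5 ≈ 109.7600.
Step 4: Compute 3A = A + A + A directly by enumerating all triples (a,b,c) ∈ A³; |3A| = 25.
Step 5: Check 25 ≤ 109.7600? Yes ✓.

K = 14/5, Plünnecke-Ruzsa bound K³|A| ≈ 109.7600, |3A| = 25, inequality holds.


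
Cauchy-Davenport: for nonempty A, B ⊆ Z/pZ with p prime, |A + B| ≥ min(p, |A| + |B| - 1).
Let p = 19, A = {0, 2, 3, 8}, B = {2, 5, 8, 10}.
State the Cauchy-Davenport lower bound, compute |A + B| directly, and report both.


Cauchy-Davenport: |A + B| ≥ min(p, |A| + |B| - 1) for A, B nonempty in Z/pZ.
|A| = 4, |B| = 4, p = 19.
CD lower bound = min(19, 4 + 4 - 1) = min(19, 7) = 7.
Compute A + B mod 19 directly:
a = 0: 0+2=2, 0+5=5, 0+8=8, 0+10=10
a = 2: 2+2=4, 2+5=7, 2+8=10, 2+10=12
a = 3: 3+2=5, 3+5=8, 3+8=11, 3+10=13
a = 8: 8+2=10, 8+5=13, 8+8=16, 8+10=18
A + B = {2, 4, 5, 7, 8, 10, 11, 12, 13, 16, 18}, so |A + B| = 11.
Verify: 11 ≥ 7? Yes ✓.

CD lower bound = 7, actual |A + B| = 11.


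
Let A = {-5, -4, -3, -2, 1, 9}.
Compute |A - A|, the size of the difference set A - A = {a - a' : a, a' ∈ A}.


A - A = {a - a' : a, a' ∈ A}; |A| = 6.
Bounds: 2|A|-1 ≤ |A - A| ≤ |A|² - |A| + 1, i.e. 11 ≤ |A - A| ≤ 31.
Note: 0 ∈ A - A always (from a - a). The set is symmetric: if d ∈ A - A then -d ∈ A - A.
Enumerate nonzero differences d = a - a' with a > a' (then include -d):
Positive differences: {1, 2, 3, 4, 5, 6, 8, 11, 12, 13, 14}
Full difference set: {0} ∪ (positive diffs) ∪ (negative diffs).
|A - A| = 1 + 2·11 = 23 (matches direct enumeration: 23).

|A - A| = 23


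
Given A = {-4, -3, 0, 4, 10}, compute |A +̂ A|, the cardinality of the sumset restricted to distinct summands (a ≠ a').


Restricted sumset: A +̂ A = {a + a' : a ∈ A, a' ∈ A, a ≠ a'}.
Equivalently, take A + A and drop any sum 2a that is achievable ONLY as a + a for a ∈ A (i.e. sums representable only with equal summands).
Enumerate pairs (a, a') with a < a' (symmetric, so each unordered pair gives one sum; this covers all a ≠ a'):
  -4 + -3 = -7
  -4 + 0 = -4
  -4 + 4 = 0
  -4 + 10 = 6
  -3 + 0 = -3
  -3 + 4 = 1
  -3 + 10 = 7
  0 + 4 = 4
  0 + 10 = 10
  4 + 10 = 14
Collected distinct sums: {-7, -4, -3, 0, 1, 4, 6, 7, 10, 14}
|A +̂ A| = 10
(Reference bound: |A +̂ A| ≥ 2|A| - 3 for |A| ≥ 2, with |A| = 5 giving ≥ 7.)

|A +̂ A| = 10


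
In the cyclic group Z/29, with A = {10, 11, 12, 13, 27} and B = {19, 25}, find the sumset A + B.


Work in Z/29Z: reduce every sum a + b modulo 29.
Enumerate all 10 pairs:
a = 10: 10+19=0, 10+25=6
a = 11: 11+19=1, 11+25=7
a = 12: 12+19=2, 12+25=8
a = 13: 13+19=3, 13+25=9
a = 27: 27+19=17, 27+25=23
Distinct residues collected: {0, 1, 2, 3, 6, 7, 8, 9, 17, 23}
|A + B| = 10 (out of 29 total residues).

A + B = {0, 1, 2, 3, 6, 7, 8, 9, 17, 23}


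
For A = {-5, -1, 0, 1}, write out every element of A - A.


A - A = {a - a' : a, a' ∈ A}.
Compute a - a' for each ordered pair (a, a'):
a = -5: -5--5=0, -5--1=-4, -5-0=-5, -5-1=-6
a = -1: -1--5=4, -1--1=0, -1-0=-1, -1-1=-2
a = 0: 0--5=5, 0--1=1, 0-0=0, 0-1=-1
a = 1: 1--5=6, 1--1=2, 1-0=1, 1-1=0
Collecting distinct values (and noting 0 appears from a-a):
A - A = {-6, -5, -4, -2, -1, 0, 1, 2, 4, 5, 6}
|A - A| = 11

A - A = {-6, -5, -4, -2, -1, 0, 1, 2, 4, 5, 6}


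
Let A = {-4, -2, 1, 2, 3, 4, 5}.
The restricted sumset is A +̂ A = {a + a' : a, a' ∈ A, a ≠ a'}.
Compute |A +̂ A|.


Restricted sumset: A +̂ A = {a + a' : a ∈ A, a' ∈ A, a ≠ a'}.
Equivalently, take A + A and drop any sum 2a that is achievable ONLY as a + a for a ∈ A (i.e. sums representable only with equal summands).
Enumerate pairs (a, a') with a < a' (symmetric, so each unordered pair gives one sum; this covers all a ≠ a'):
  -4 + -2 = -6
  -4 + 1 = -3
  -4 + 2 = -2
  -4 + 3 = -1
  -4 + 4 = 0
  -4 + 5 = 1
  -2 + 1 = -1
  -2 + 2 = 0
  -2 + 3 = 1
  -2 + 4 = 2
  -2 + 5 = 3
  1 + 2 = 3
  1 + 3 = 4
  1 + 4 = 5
  1 + 5 = 6
  2 + 3 = 5
  2 + 4 = 6
  2 + 5 = 7
  3 + 4 = 7
  3 + 5 = 8
  4 + 5 = 9
Collected distinct sums: {-6, -3, -2, -1, 0, 1, 2, 3, 4, 5, 6, 7, 8, 9}
|A +̂ A| = 14
(Reference bound: |A +̂ A| ≥ 2|A| - 3 for |A| ≥ 2, with |A| = 7 giving ≥ 11.)

|A +̂ A| = 14


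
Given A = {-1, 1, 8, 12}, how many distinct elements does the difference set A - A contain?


A - A = {a - a' : a, a' ∈ A}; |A| = 4.
Bounds: 2|A|-1 ≤ |A - A| ≤ |A|² - |A| + 1, i.e. 7 ≤ |A - A| ≤ 13.
Note: 0 ∈ A - A always (from a - a). The set is symmetric: if d ∈ A - A then -d ∈ A - A.
Enumerate nonzero differences d = a - a' with a > a' (then include -d):
Positive differences: {2, 4, 7, 9, 11, 13}
Full difference set: {0} ∪ (positive diffs) ∪ (negative diffs).
|A - A| = 1 + 2·6 = 13 (matches direct enumeration: 13).

|A - A| = 13


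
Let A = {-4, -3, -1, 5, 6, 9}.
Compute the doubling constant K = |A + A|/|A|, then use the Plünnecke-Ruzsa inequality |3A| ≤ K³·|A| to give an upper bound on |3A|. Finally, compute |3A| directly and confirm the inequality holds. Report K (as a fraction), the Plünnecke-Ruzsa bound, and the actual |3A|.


|A| = 6.
Step 1: Compute A + A by enumerating all 36 pairs.
A + A = {-8, -7, -6, -5, -4, -2, 1, 2, 3, 4, 5, 6, 8, 10, 11, 12, 14, 15, 18}, so |A + A| = 19.
Step 2: Doubling constant K = |A + A|/|A| = 19/6 = 19/6 ≈ 3.1667.
Step 3: Plünnecke-Ruzsa gives |3A| ≤ K³·|A| = (3.1667)³ · 6 ≈ 190.5278.
Step 4: Compute 3A = A + A + A directly by enumerating all triples (a,b,c) ∈ A³; |3A| = 36.
Step 5: Check 36 ≤ 190.5278? Yes ✓.

K = 19/6, Plünnecke-Ruzsa bound K³|A| ≈ 190.5278, |3A| = 36, inequality holds.


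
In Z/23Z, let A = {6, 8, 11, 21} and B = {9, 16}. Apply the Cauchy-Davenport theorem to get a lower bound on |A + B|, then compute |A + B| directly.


Cauchy-Davenport: |A + B| ≥ min(p, |A| + |B| - 1) for A, B nonempty in Z/pZ.
|A| = 4, |B| = 2, p = 23.
CD lower bound = min(23, 4 + 2 - 1) = min(23, 5) = 5.
Compute A + B mod 23 directly:
a = 6: 6+9=15, 6+16=22
a = 8: 8+9=17, 8+16=1
a = 11: 11+9=20, 11+16=4
a = 21: 21+9=7, 21+16=14
A + B = {1, 4, 7, 14, 15, 17, 20, 22}, so |A + B| = 8.
Verify: 8 ≥ 5? Yes ✓.

CD lower bound = 5, actual |A + B| = 8.


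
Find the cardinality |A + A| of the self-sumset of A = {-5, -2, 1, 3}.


A + A = {a + a' : a, a' ∈ A}; |A| = 4.
General bounds: 2|A| - 1 ≤ |A + A| ≤ |A|(|A|+1)/2, i.e. 7 ≤ |A + A| ≤ 10.
Lower bound 2|A|-1 is attained iff A is an arithmetic progression.
Enumerate sums a + a' for a ≤ a' (symmetric, so this suffices):
a = -5: -5+-5=-10, -5+-2=-7, -5+1=-4, -5+3=-2
a = -2: -2+-2=-4, -2+1=-1, -2+3=1
a = 1: 1+1=2, 1+3=4
a = 3: 3+3=6
Distinct sums: {-10, -7, -4, -2, -1, 1, 2, 4, 6}
|A + A| = 9

|A + A| = 9


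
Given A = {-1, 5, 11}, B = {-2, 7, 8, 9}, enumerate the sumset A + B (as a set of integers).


A + B = {a + b : a ∈ A, b ∈ B}.
Enumerate all |A|·|B| = 3·4 = 12 pairs (a, b) and collect distinct sums.
a = -1: -1+-2=-3, -1+7=6, -1+8=7, -1+9=8
a = 5: 5+-2=3, 5+7=12, 5+8=13, 5+9=14
a = 11: 11+-2=9, 11+7=18, 11+8=19, 11+9=20
Collecting distinct sums: A + B = {-3, 3, 6, 7, 8, 9, 12, 13, 14, 18, 19, 20}
|A + B| = 12

A + B = {-3, 3, 6, 7, 8, 9, 12, 13, 14, 18, 19, 20}


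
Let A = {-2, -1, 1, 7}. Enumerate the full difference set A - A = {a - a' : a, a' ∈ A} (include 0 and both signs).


A - A = {a - a' : a, a' ∈ A}.
Compute a - a' for each ordered pair (a, a'):
a = -2: -2--2=0, -2--1=-1, -2-1=-3, -2-7=-9
a = -1: -1--2=1, -1--1=0, -1-1=-2, -1-7=-8
a = 1: 1--2=3, 1--1=2, 1-1=0, 1-7=-6
a = 7: 7--2=9, 7--1=8, 7-1=6, 7-7=0
Collecting distinct values (and noting 0 appears from a-a):
A - A = {-9, -8, -6, -3, -2, -1, 0, 1, 2, 3, 6, 8, 9}
|A - A| = 13

A - A = {-9, -8, -6, -3, -2, -1, 0, 1, 2, 3, 6, 8, 9}
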